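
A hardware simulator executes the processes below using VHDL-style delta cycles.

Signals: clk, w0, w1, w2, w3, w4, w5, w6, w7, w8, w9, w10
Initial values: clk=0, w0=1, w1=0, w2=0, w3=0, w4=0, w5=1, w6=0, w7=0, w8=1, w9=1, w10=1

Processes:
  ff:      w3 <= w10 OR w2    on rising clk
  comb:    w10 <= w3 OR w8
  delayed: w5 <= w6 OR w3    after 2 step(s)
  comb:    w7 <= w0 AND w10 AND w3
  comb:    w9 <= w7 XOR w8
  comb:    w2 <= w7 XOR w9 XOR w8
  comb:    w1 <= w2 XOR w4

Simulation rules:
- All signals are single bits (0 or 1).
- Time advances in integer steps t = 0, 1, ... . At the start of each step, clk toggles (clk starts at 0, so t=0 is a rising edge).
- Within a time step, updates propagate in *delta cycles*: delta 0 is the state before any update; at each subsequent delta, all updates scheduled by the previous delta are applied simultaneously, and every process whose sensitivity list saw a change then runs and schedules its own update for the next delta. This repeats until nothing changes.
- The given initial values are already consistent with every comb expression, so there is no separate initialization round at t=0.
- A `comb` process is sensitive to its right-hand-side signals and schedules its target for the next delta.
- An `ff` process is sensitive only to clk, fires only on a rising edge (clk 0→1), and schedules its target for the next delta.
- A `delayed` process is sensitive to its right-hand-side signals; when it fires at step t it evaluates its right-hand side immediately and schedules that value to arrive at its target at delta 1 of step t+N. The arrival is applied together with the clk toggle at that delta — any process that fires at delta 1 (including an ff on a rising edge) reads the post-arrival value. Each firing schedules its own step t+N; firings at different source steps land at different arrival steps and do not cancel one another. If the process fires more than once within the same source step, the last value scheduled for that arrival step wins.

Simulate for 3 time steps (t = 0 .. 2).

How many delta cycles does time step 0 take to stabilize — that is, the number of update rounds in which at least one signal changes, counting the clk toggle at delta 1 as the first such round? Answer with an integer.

6

t0.Δ0 w2=0 w6=0 clk=0 w8=1 w5=1 w0=1 w9=1 w3=0 w1=0 w7=0 w4=0 w10=1
t0.Δ1 w2=0 w6=0 clk=1 w8=1 w5=1 w0=1 w9=1 w3=0 w1=0 w7=0 w4=0 w10=1
t0.Δ2 w2=0 w6=0 clk=1 w8=1 w5=1 w0=1 w9=1 w3=1 w1=0 w7=0 w4=0 w10=1
t0.Δ3 w2=0 w6=0 clk=1 w8=1 w5=1 w0=1 w9=1 w3=1 w1=0 w7=1 w4=0 w10=1
t0.Δ4 w2=1 w6=0 clk=1 w8=1 w5=1 w0=1 w9=0 w3=1 w1=0 w7=1 w4=0 w10=1
t0.Δ5 w2=0 w6=0 clk=1 w8=1 w5=1 w0=1 w9=0 w3=1 w1=1 w7=1 w4=0 w10=1
t0.Δ6 w2=0 w6=0 clk=1 w8=1 w5=1 w0=1 w9=0 w3=1 w1=0 w7=1 w4=0 w10=1
t1.Δ0 w2=0 w6=0 clk=1 w8=1 w5=1 w0=1 w9=0 w3=1 w1=0 w7=1 w4=0 w10=1
t1.Δ1 w2=0 w6=0 clk=0 w8=1 w5=1 w0=1 w9=0 w3=1 w1=0 w7=1 w4=0 w10=1
t2.Δ0 w2=0 w6=0 clk=0 w8=1 w5=1 w0=1 w9=0 w3=1 w1=0 w7=1 w4=0 w10=1
t2.Δ1 w2=0 w6=0 clk=1 w8=1 w5=1 w0=1 w9=0 w3=1 w1=0 w7=1 w4=0 w10=1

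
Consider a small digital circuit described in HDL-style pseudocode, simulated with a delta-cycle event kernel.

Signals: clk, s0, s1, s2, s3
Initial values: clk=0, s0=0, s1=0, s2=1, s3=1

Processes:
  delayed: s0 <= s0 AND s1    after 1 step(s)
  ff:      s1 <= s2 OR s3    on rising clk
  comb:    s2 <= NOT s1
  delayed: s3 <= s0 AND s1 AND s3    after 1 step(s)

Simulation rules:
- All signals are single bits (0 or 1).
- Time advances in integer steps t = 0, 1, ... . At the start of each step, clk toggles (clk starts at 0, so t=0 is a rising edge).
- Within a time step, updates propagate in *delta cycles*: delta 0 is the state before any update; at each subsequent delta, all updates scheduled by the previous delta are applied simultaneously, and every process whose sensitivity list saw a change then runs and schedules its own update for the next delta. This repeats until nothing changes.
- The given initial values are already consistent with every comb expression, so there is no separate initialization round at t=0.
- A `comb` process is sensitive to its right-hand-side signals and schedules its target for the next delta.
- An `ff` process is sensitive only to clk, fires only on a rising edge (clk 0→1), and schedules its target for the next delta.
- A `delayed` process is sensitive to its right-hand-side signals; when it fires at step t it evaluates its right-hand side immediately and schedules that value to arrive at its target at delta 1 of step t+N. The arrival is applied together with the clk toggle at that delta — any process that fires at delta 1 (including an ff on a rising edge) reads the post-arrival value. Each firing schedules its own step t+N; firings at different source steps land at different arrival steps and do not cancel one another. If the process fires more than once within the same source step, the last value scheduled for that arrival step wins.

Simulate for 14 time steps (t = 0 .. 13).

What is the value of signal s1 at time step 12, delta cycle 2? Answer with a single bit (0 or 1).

t0.Δ0 s1=0 s3=1 clk=0 s2=1 s0=0
t0.Δ1 s1=0 s3=1 clk=1 s2=1 s0=0
t0.Δ2 s1=1 s3=1 clk=1 s2=1 s0=0
t0.Δ3 s1=1 s3=1 clk=1 s2=0 s0=0
t1.Δ0 s1=1 s3=1 clk=1 s2=0 s0=0
t1.Δ1 s1=1 s3=0 clk=0 s2=0 s0=0
t2.Δ0 s1=1 s3=0 clk=0 s2=0 s0=0
t2.Δ1 s1=1 s3=0 clk=1 s2=0 s0=0
t2.Δ2 s1=0 s3=0 clk=1 s2=0 s0=0
t2.Δ3 s1=0 s3=0 clk=1 s2=1 s0=0
t3.Δ0 s1=0 s3=0 clk=1 s2=1 s0=0
t3.Δ1 s1=0 s3=0 clk=0 s2=1 s0=0
t4.Δ0 s1=0 s3=0 clk=0 s2=1 s0=0
t4.Δ1 s1=0 s3=0 clk=1 s2=1 s0=0
t4.Δ2 s1=1 s3=0 clk=1 s2=1 s0=0
t4.Δ3 s1=1 s3=0 clk=1 s2=0 s0=0
t5.Δ0 s1=1 s3=0 clk=1 s2=0 s0=0
t5.Δ1 s1=1 s3=0 clk=0 s2=0 s0=0
t6.Δ0 s1=1 s3=0 clk=0 s2=0 s0=0
t6.Δ1 s1=1 s3=0 clk=1 s2=0 s0=0
t6.Δ2 s1=0 s3=0 clk=1 s2=0 s0=0
t6.Δ3 s1=0 s3=0 clk=1 s2=1 s0=0
t7.Δ0 s1=0 s3=0 clk=1 s2=1 s0=0
t7.Δ1 s1=0 s3=0 clk=0 s2=1 s0=0
t8.Δ0 s1=0 s3=0 clk=0 s2=1 s0=0
t8.Δ1 s1=0 s3=0 clk=1 s2=1 s0=0
t8.Δ2 s1=1 s3=0 clk=1 s2=1 s0=0
t8.Δ3 s1=1 s3=0 clk=1 s2=0 s0=0
t9.Δ0 s1=1 s3=0 clk=1 s2=0 s0=0
t9.Δ1 s1=1 s3=0 clk=0 s2=0 s0=0
t10.Δ0 s1=1 s3=0 clk=0 s2=0 s0=0
t10.Δ1 s1=1 s3=0 clk=1 s2=0 s0=0
t10.Δ2 s1=0 s3=0 clk=1 s2=0 s0=0
t10.Δ3 s1=0 s3=0 clk=1 s2=1 s0=0
t11.Δ0 s1=0 s3=0 clk=1 s2=1 s0=0
t11.Δ1 s1=0 s3=0 clk=0 s2=1 s0=0
t12.Δ0 s1=0 s3=0 clk=0 s2=1 s0=0
t12.Δ1 s1=0 s3=0 clk=1 s2=1 s0=0
t12.Δ2 s1=1 s3=0 clk=1 s2=1 s0=0
t12.Δ3 s1=1 s3=0 clk=1 s2=0 s0=0
t13.Δ0 s1=1 s3=0 clk=1 s2=0 s0=0
t13.Δ1 s1=1 s3=0 clk=0 s2=0 s0=0

1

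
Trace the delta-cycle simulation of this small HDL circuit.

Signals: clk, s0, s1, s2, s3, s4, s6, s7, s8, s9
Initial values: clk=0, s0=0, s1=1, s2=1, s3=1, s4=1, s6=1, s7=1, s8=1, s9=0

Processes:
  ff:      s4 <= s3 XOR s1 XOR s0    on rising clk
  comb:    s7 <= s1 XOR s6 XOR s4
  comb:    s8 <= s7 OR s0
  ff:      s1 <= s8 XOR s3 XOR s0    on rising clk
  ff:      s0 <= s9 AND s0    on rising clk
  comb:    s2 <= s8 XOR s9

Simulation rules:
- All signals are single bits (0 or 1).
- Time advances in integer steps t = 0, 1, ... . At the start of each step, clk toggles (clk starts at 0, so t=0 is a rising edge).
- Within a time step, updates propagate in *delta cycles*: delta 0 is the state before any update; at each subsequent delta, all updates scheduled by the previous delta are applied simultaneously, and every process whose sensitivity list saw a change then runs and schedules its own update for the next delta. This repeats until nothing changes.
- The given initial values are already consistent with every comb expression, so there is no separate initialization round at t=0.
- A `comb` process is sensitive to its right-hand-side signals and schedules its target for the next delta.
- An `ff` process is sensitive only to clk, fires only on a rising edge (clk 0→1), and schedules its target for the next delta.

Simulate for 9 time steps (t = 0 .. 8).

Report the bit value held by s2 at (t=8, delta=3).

t0.Δ0 clk=0 s0=0 s4=1 s2=1 s9=0 s6=1 s8=1 s1=1 s3=1 s7=1
t0.Δ1 clk=1 s0=0 s4=1 s2=1 s9=0 s6=1 s8=1 s1=1 s3=1 s7=1
t0.Δ2 clk=1 s0=0 s4=0 s2=1 s9=0 s6=1 s8=1 s1=0 s3=1 s7=1
t1.Δ0 clk=1 s0=0 s4=0 s2=1 s9=0 s6=1 s8=1 s1=0 s3=1 s7=1
t1.Δ1 clk=0 s0=0 s4=0 s2=1 s9=0 s6=1 s8=1 s1=0 s3=1 s7=1
t2.Δ0 clk=0 s0=0 s4=0 s2=1 s9=0 s6=1 s8=1 s1=0 s3=1 s7=1
t2.Δ1 clk=1 s0=0 s4=0 s2=1 s9=0 s6=1 s8=1 s1=0 s3=1 s7=1
t2.Δ2 clk=1 s0=0 s4=1 s2=1 s9=0 s6=1 s8=1 s1=0 s3=1 s7=1
t2.Δ3 clk=1 s0=0 s4=1 s2=1 s9=0 s6=1 s8=1 s1=0 s3=1 s7=0
t2.Δ4 clk=1 s0=0 s4=1 s2=1 s9=0 s6=1 s8=0 s1=0 s3=1 s7=0
t2.Δ5 clk=1 s0=0 s4=1 s2=0 s9=0 s6=1 s8=0 s1=0 s3=1 s7=0
t3.Δ0 clk=1 s0=0 s4=1 s2=0 s9=0 s6=1 s8=0 s1=0 s3=1 s7=0
t3.Δ1 clk=0 s0=0 s4=1 s2=0 s9=0 s6=1 s8=0 s1=0 s3=1 s7=0
t4.Δ0 clk=0 s0=0 s4=1 s2=0 s9=0 s6=1 s8=0 s1=0 s3=1 s7=0
t4.Δ1 clk=1 s0=0 s4=1 s2=0 s9=0 s6=1 s8=0 s1=0 s3=1 s7=0
t4.Δ2 clk=1 s0=0 s4=1 s2=0 s9=0 s6=1 s8=0 s1=1 s3=1 s7=0
t4.Δ3 clk=1 s0=0 s4=1 s2=0 s9=0 s6=1 s8=0 s1=1 s3=1 s7=1
t4.Δ4 clk=1 s0=0 s4=1 s2=0 s9=0 s6=1 s8=1 s1=1 s3=1 s7=1
t4.Δ5 clk=1 s0=0 s4=1 s2=1 s9=0 s6=1 s8=1 s1=1 s3=1 s7=1
t5.Δ0 clk=1 s0=0 s4=1 s2=1 s9=0 s6=1 s8=1 s1=1 s3=1 s7=1
t5.Δ1 clk=0 s0=0 s4=1 s2=1 s9=0 s6=1 s8=1 s1=1 s3=1 s7=1
t6.Δ0 clk=0 s0=0 s4=1 s2=1 s9=0 s6=1 s8=1 s1=1 s3=1 s7=1
t6.Δ1 clk=1 s0=0 s4=1 s2=1 s9=0 s6=1 s8=1 s1=1 s3=1 s7=1
t6.Δ2 clk=1 s0=0 s4=0 s2=1 s9=0 s6=1 s8=1 s1=0 s3=1 s7=1
t7.Δ0 clk=1 s0=0 s4=0 s2=1 s9=0 s6=1 s8=1 s1=0 s3=1 s7=1
t7.Δ1 clk=0 s0=0 s4=0 s2=1 s9=0 s6=1 s8=1 s1=0 s3=1 s7=1
t8.Δ0 clk=0 s0=0 s4=0 s2=1 s9=0 s6=1 s8=1 s1=0 s3=1 s7=1
t8.Δ1 clk=1 s0=0 s4=0 s2=1 s9=0 s6=1 s8=1 s1=0 s3=1 s7=1
t8.Δ2 clk=1 s0=0 s4=1 s2=1 s9=0 s6=1 s8=1 s1=0 s3=1 s7=1
t8.Δ3 clk=1 s0=0 s4=1 s2=1 s9=0 s6=1 s8=1 s1=0 s3=1 s7=0
t8.Δ4 clk=1 s0=0 s4=1 s2=1 s9=0 s6=1 s8=0 s1=0 s3=1 s7=0
t8.Δ5 clk=1 s0=0 s4=1 s2=0 s9=0 s6=1 s8=0 s1=0 s3=1 s7=0

1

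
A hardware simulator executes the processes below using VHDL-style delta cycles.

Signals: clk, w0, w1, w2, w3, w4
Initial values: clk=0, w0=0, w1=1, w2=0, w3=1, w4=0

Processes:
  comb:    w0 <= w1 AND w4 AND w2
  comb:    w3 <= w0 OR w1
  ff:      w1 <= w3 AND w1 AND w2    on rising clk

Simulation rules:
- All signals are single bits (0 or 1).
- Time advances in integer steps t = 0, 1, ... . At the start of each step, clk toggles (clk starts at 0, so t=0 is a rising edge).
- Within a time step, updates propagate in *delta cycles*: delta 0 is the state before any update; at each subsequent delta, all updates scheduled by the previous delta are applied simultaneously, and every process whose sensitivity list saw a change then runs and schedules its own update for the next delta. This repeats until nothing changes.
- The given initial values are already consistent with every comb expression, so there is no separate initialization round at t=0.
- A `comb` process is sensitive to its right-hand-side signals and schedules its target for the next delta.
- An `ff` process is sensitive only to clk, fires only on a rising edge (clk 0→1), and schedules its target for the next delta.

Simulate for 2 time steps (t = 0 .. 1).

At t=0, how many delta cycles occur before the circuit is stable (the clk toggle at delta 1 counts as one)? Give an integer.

t0.Δ0 w4=0 w0=0 w3=1 clk=0 w2=0 w1=1
t0.Δ1 w4=0 w0=0 w3=1 clk=1 w2=0 w1=1
t0.Δ2 w4=0 w0=0 w3=1 clk=1 w2=0 w1=0
t0.Δ3 w4=0 w0=0 w3=0 clk=1 w2=0 w1=0
t1.Δ0 w4=0 w0=0 w3=0 clk=1 w2=0 w1=0
t1.Δ1 w4=0 w0=0 w3=0 clk=0 w2=0 w1=0

3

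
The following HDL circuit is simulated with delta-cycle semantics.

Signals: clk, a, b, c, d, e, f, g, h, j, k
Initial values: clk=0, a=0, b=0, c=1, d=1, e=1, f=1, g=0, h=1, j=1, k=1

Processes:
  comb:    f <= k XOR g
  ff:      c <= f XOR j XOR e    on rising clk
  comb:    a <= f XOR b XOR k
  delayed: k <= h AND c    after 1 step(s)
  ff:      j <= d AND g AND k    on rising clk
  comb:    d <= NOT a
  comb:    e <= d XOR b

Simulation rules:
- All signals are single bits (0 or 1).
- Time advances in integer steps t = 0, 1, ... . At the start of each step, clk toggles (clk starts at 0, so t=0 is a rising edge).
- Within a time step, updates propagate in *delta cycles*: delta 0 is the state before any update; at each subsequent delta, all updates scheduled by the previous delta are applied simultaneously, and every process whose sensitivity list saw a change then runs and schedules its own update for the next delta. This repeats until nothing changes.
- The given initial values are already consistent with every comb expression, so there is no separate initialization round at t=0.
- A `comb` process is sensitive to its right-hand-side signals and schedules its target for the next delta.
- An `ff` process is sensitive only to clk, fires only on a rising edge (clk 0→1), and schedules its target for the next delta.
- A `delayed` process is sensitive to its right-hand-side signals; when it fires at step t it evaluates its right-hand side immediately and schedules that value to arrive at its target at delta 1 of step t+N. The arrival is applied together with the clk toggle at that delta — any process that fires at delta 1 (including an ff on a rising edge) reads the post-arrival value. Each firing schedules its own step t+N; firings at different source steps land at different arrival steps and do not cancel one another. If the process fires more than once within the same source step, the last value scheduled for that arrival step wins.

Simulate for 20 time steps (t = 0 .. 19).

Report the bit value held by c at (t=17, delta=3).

1

[bits: j,b,k,d,g,a,e,c,clk,h,f]
t=0: Δ0=10110011011 Δ1=10110011111 Δ2=00110011111 | 2Δ
t=1: Δ0=00110011111 Δ1=00110011011 | 1Δ
t=2: Δ0=00110011011 Δ1=00110011111 Δ2=00110010111 | 2Δ
t=3: Δ0=00110010111 Δ1=00010010011 Δ2=00010110010 Δ3=00000010010 Δ4=00010000010 Δ5=00010010010 | 5Δ
t=4: Δ0=00010010010 Δ1=00010010110 Δ2=00010011110 | 2Δ
t=5: Δ0=00010011110 Δ1=00110011010 Δ2=00110111011 Δ3=00100011011 Δ4=00110001011 Δ5=00110011011 | 5Δ
t=6: Δ0=00110011011 Δ1=00110011111 Δ2=00110010111 | 2Δ
t=7: Δ0=00110010111 Δ1=00010010011 Δ2=00010110010 Δ3=00000010010 Δ4=00010000010 Δ5=00010010010 | 5Δ
t=8: Δ0=00010010010 Δ1=00010010110 Δ2=00010011110 | 2Δ
t=9: Δ0=00010011110 Δ1=00110011010 Δ2=00110111011 Δ3=00100011011 Δ4=00110001011 Δ5=00110011011 | 5Δ
t=10: Δ0=00110011011 Δ1=00110011111 Δ2=00110010111 | 2Δ
t=11: Δ0=00110010111 Δ1=00010010011 Δ2=00010110010 Δ3=00000010010 Δ4=00010000010 Δ5=00010010010 | 5Δ
t=12: Δ0=00010010010 Δ1=00010010110 Δ2=00010011110 | 2Δ
t=13: Δ0=00010011110 Δ1=00110011010 Δ2=00110111011 Δ3=00100011011 Δ4=00110001011 Δ5=00110011011 | 5Δ
t=14: Δ0=00110011011 Δ1=00110011111 Δ2=00110010111 | 2Δ
t=15: Δ0=00110010111 Δ1=00010010011 Δ2=00010110010 Δ3=00000010010 Δ4=00010000010 Δ5=00010010010 | 5Δ
t=16: Δ0=00010010010 Δ1=00010010110 Δ2=00010011110 | 2Δ
t=17: Δ0=00010011110 Δ1=00110011010 Δ2=00110111011 Δ3=00100011011 Δ4=00110001011 Δ5=00110011011 | 5Δ
t=18: Δ0=00110011011 Δ1=00110011111 Δ2=00110010111 | 2Δ
t=19: Δ0=00110010111 Δ1=00010010011 Δ2=00010110010 Δ3=00000010010 Δ4=00010000010 Δ5=00010010010 | 5Δ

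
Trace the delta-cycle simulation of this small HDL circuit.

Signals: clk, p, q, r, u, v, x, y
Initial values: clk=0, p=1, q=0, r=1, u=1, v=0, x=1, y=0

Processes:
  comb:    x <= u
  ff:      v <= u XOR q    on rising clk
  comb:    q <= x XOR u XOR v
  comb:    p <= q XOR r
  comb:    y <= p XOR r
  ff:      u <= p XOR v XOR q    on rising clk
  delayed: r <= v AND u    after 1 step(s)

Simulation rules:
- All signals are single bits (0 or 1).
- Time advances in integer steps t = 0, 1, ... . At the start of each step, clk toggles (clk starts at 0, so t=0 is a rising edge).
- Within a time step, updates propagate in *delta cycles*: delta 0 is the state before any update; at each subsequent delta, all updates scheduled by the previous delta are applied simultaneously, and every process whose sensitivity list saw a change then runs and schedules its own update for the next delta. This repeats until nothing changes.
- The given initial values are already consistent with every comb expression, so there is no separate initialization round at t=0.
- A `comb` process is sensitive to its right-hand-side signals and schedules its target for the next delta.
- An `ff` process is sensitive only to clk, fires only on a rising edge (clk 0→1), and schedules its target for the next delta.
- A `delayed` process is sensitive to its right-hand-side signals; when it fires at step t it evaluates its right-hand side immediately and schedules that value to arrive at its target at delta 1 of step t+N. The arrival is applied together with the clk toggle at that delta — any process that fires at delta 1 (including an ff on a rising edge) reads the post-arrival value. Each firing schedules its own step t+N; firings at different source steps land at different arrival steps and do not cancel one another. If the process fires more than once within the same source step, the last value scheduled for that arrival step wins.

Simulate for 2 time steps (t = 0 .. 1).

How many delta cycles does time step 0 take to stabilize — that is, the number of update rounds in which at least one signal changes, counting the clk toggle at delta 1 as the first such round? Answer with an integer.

t0.Δ0 y=0 u=1 x=1 v=0 q=0 clk=0 p=1 r=1
t0.Δ1 y=0 u=1 x=1 v=0 q=0 clk=1 p=1 r=1
t0.Δ2 y=0 u=1 x=1 v=1 q=0 clk=1 p=1 r=1
t0.Δ3 y=0 u=1 x=1 v=1 q=1 clk=1 p=1 r=1
t0.Δ4 y=0 u=1 x=1 v=1 q=1 clk=1 p=0 r=1
t0.Δ5 y=1 u=1 x=1 v=1 q=1 clk=1 p=0 r=1
t1.Δ0 y=1 u=1 x=1 v=1 q=1 clk=1 p=0 r=1
t1.Δ1 y=1 u=1 x=1 v=1 q=1 clk=0 p=0 r=1

5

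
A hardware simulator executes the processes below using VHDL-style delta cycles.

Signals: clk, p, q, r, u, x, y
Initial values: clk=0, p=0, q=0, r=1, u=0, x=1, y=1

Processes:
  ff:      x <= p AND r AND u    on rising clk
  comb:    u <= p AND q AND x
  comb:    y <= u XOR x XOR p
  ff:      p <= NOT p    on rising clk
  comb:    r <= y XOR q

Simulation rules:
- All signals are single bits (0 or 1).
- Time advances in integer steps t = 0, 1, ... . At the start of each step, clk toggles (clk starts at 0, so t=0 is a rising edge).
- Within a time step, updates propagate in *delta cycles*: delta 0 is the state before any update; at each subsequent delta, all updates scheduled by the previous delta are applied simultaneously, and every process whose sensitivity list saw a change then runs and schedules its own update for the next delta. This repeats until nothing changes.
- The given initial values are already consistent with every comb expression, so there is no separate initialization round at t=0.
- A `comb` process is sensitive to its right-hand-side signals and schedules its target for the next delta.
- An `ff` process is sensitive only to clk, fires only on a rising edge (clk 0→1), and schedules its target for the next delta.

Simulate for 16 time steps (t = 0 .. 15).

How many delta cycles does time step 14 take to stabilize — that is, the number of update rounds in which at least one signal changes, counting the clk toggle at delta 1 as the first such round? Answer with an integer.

4

t=0 Δ0: y=1 clk=0 q=0 u=0 x=1 p=0 r=1
  Δ1: clk:0→1
  Δ2: x:1→0, p:0→1
  (2Δ to stable)
t=1 Δ0: y=1 clk=1 q=0 u=0 x=0 p=1 r=1
  Δ1: clk:1→0
  (1Δ to stable)
t=2 Δ0: y=1 clk=0 q=0 u=0 x=0 p=1 r=1
  Δ1: clk:0→1
  Δ2: p:1→0
  Δ3: y:1→0
  Δ4: r:1→0
  (4Δ to stable)
t=3 Δ0: y=0 clk=1 q=0 u=0 x=0 p=0 r=0
  Δ1: clk:1→0
  (1Δ to stable)
t=4 Δ0: y=0 clk=0 q=0 u=0 x=0 p=0 r=0
  Δ1: clk:0→1
  Δ2: p:0→1
  Δ3: y:0→1
  Δ4: r:0→1
  (4Δ to stable)
t=5 Δ0: y=1 clk=1 q=0 u=0 x=0 p=1 r=1
  Δ1: clk:1→0
  (1Δ to stable)
t=6 Δ0: y=1 clk=0 q=0 u=0 x=0 p=1 r=1
  Δ1: clk:0→1
  Δ2: p:1→0
  Δ3: y:1→0
  Δ4: r:1→0
  (4Δ to stable)
t=7 Δ0: y=0 clk=1 q=0 u=0 x=0 p=0 r=0
  Δ1: clk:1→0
  (1Δ to stable)
t=8 Δ0: y=0 clk=0 q=0 u=0 x=0 p=0 r=0
  Δ1: clk:0→1
  Δ2: p:0→1
  Δ3: y:0→1
  Δ4: r:0→1
  (4Δ to stable)
t=9 Δ0: y=1 clk=1 q=0 u=0 x=0 p=1 r=1
  Δ1: clk:1→0
  (1Δ to stable)
t=10 Δ0: y=1 clk=0 q=0 u=0 x=0 p=1 r=1
  Δ1: clk:0→1
  Δ2: p:1→0
  Δ3: y:1→0
  Δ4: r:1→0
  (4Δ to stable)
t=11 Δ0: y=0 clk=1 q=0 u=0 x=0 p=0 r=0
  Δ1: clk:1→0
  (1Δ to stable)
t=12 Δ0: y=0 clk=0 q=0 u=0 x=0 p=0 r=0
  Δ1: clk:0→1
  Δ2: p:0→1
  Δ3: y:0→1
  Δ4: r:0→1
  (4Δ to stable)
t=13 Δ0: y=1 clk=1 q=0 u=0 x=0 p=1 r=1
  Δ1: clk:1→0
  (1Δ to stable)
t=14 Δ0: y=1 clk=0 q=0 u=0 x=0 p=1 r=1
  Δ1: clk:0→1
  Δ2: p:1→0
  Δ3: y:1→0
  Δ4: r:1→0
  (4Δ to stable)
t=15 Δ0: y=0 clk=1 q=0 u=0 x=0 p=0 r=0
  Δ1: clk:1→0
  (1Δ to stable)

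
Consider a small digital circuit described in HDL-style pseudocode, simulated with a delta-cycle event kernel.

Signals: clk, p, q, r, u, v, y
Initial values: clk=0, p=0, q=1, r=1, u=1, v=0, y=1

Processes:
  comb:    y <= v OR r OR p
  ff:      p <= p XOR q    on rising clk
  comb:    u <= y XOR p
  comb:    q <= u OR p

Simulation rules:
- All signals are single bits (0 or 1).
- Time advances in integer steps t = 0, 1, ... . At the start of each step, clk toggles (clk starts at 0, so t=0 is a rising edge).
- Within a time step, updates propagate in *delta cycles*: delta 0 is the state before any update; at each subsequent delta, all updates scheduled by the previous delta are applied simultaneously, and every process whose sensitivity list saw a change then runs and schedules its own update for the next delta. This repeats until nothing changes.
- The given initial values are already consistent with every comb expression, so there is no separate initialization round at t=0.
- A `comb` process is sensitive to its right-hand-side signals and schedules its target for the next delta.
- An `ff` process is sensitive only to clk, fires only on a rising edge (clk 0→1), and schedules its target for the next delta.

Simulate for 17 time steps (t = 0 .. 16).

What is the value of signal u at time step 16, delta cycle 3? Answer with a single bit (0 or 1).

t=0 Δ0: r=1 q=1 y=1 u=1 p=0 v=0 clk=0
  Δ1: clk:0→1
  Δ2: p:0→1
  Δ3: u:1→0
  (3Δ to stable)
t=1 Δ0: r=1 q=1 y=1 u=0 p=1 v=0 clk=1
  Δ1: clk:1→0
  (1Δ to stable)
t=2 Δ0: r=1 q=1 y=1 u=0 p=1 v=0 clk=0
  Δ1: clk:0→1
  Δ2: p:1→0
  Δ3: q:1→0, u:0→1
  Δ4: q:0→1
  (4Δ to stable)
t=3 Δ0: r=1 q=1 y=1 u=1 p=0 v=0 clk=1
  Δ1: clk:1→0
  (1Δ to stable)
t=4 Δ0: r=1 q=1 y=1 u=1 p=0 v=0 clk=0
  Δ1: clk:0→1
  Δ2: p:0→1
  Δ3: u:1→0
  (3Δ to stable)
t=5 Δ0: r=1 q=1 y=1 u=0 p=1 v=0 clk=1
  Δ1: clk:1→0
  (1Δ to stable)
t=6 Δ0: r=1 q=1 y=1 u=0 p=1 v=0 clk=0
  Δ1: clk:0→1
  Δ2: p:1→0
  Δ3: q:1→0, u:0→1
  Δ4: q:0→1
  (4Δ to stable)
t=7 Δ0: r=1 q=1 y=1 u=1 p=0 v=0 clk=1
  Δ1: clk:1→0
  (1Δ to stable)
t=8 Δ0: r=1 q=1 y=1 u=1 p=0 v=0 clk=0
  Δ1: clk:0→1
  Δ2: p:0→1
  Δ3: u:1→0
  (3Δ to stable)
t=9 Δ0: r=1 q=1 y=1 u=0 p=1 v=0 clk=1
  Δ1: clk:1→0
  (1Δ to stable)
t=10 Δ0: r=1 q=1 y=1 u=0 p=1 v=0 clk=0
  Δ1: clk:0→1
  Δ2: p:1→0
  Δ3: q:1→0, u:0→1
  Δ4: q:0→1
  (4Δ to stable)
t=11 Δ0: r=1 q=1 y=1 u=1 p=0 v=0 clk=1
  Δ1: clk:1→0
  (1Δ to stable)
t=12 Δ0: r=1 q=1 y=1 u=1 p=0 v=0 clk=0
  Δ1: clk:0→1
  Δ2: p:0→1
  Δ3: u:1→0
  (3Δ to stable)
t=13 Δ0: r=1 q=1 y=1 u=0 p=1 v=0 clk=1
  Δ1: clk:1→0
  (1Δ to stable)
t=14 Δ0: r=1 q=1 y=1 u=0 p=1 v=0 clk=0
  Δ1: clk:0→1
  Δ2: p:1→0
  Δ3: q:1→0, u:0→1
  Δ4: q:0→1
  (4Δ to stable)
t=15 Δ0: r=1 q=1 y=1 u=1 p=0 v=0 clk=1
  Δ1: clk:1→0
  (1Δ to stable)
t=16 Δ0: r=1 q=1 y=1 u=1 p=0 v=0 clk=0
  Δ1: clk:0→1
  Δ2: p:0→1
  Δ3: u:1→0
  (3Δ to stable)

0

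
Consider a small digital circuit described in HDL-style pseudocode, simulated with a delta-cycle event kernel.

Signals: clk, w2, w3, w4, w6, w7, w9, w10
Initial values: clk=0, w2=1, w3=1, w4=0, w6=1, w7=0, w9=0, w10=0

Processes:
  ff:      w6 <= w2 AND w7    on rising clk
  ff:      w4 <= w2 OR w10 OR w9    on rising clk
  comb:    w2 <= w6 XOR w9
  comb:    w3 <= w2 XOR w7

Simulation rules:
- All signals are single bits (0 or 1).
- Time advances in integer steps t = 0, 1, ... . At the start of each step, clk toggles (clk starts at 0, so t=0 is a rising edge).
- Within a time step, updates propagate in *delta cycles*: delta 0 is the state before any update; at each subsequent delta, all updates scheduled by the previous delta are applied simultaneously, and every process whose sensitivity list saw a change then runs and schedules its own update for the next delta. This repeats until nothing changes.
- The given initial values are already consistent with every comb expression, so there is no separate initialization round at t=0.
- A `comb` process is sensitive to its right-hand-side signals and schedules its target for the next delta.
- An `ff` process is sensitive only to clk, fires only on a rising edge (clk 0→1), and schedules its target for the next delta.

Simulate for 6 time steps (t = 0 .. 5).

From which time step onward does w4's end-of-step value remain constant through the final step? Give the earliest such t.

2

t=0 Δ0: w6=1 w9=0 w10=0 w7=0 clk=0 w3=1 w2=1 w4=0
  Δ1: clk:0→1
  Δ2: w6:1→0, w4:0→1
  Δ3: w2:1→0
  Δ4: w3:1→0
  (4Δ to stable)
t=1 Δ0: w6=0 w9=0 w10=0 w7=0 clk=1 w3=0 w2=0 w4=1
  Δ1: clk:1→0
  (1Δ to stable)
t=2 Δ0: w6=0 w9=0 w10=0 w7=0 clk=0 w3=0 w2=0 w4=1
  Δ1: clk:0→1
  Δ2: w4:1→0
  (2Δ to stable)
t=3 Δ0: w6=0 w9=0 w10=0 w7=0 clk=1 w3=0 w2=0 w4=0
  Δ1: clk:1→0
  (1Δ to stable)
t=4 Δ0: w6=0 w9=0 w10=0 w7=0 clk=0 w3=0 w2=0 w4=0
  Δ1: clk:0→1
  (1Δ to stable)
t=5 Δ0: w6=0 w9=0 w10=0 w7=0 clk=1 w3=0 w2=0 w4=0
  Δ1: clk:1→0
  (1Δ to stable)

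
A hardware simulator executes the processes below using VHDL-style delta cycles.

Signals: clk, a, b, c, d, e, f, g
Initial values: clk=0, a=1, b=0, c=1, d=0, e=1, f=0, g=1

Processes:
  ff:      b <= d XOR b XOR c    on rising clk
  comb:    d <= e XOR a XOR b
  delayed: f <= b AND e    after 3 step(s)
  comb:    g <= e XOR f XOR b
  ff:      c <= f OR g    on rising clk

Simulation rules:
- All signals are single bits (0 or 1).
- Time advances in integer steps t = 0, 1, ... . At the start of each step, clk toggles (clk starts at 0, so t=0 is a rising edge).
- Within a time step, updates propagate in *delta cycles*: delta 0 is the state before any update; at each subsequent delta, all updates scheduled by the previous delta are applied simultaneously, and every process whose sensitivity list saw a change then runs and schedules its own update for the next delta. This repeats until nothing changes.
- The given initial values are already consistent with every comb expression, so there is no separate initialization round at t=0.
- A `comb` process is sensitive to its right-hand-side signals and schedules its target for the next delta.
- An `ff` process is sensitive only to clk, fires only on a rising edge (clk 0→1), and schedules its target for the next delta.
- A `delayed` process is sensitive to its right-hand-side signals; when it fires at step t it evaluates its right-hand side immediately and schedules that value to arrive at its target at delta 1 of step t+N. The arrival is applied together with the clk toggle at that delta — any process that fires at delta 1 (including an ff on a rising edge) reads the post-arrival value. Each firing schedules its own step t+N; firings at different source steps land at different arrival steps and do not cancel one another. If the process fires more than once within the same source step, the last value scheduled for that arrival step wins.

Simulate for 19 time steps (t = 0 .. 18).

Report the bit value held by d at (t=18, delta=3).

1

t0.Δ0 a=1 f=0 d=0 e=1 g=1 b=0 c=1 clk=0
t0.Δ1 a=1 f=0 d=0 e=1 g=1 b=0 c=1 clk=1
t0.Δ2 a=1 f=0 d=0 e=1 g=1 b=1 c=1 clk=1
t0.Δ3 a=1 f=0 d=1 e=1 g=0 b=1 c=1 clk=1
t1.Δ0 a=1 f=0 d=1 e=1 g=0 b=1 c=1 clk=1
t1.Δ1 a=1 f=0 d=1 e=1 g=0 b=1 c=1 clk=0
t2.Δ0 a=1 f=0 d=1 e=1 g=0 b=1 c=1 clk=0
t2.Δ1 a=1 f=0 d=1 e=1 g=0 b=1 c=1 clk=1
t2.Δ2 a=1 f=0 d=1 e=1 g=0 b=1 c=0 clk=1
t3.Δ0 a=1 f=0 d=1 e=1 g=0 b=1 c=0 clk=1
t3.Δ1 a=1 f=1 d=1 e=1 g=0 b=1 c=0 clk=0
t3.Δ2 a=1 f=1 d=1 e=1 g=1 b=1 c=0 clk=0
t4.Δ0 a=1 f=1 d=1 e=1 g=1 b=1 c=0 clk=0
t4.Δ1 a=1 f=1 d=1 e=1 g=1 b=1 c=0 clk=1
t4.Δ2 a=1 f=1 d=1 e=1 g=1 b=0 c=1 clk=1
t4.Δ3 a=1 f=1 d=0 e=1 g=0 b=0 c=1 clk=1
t5.Δ0 a=1 f=1 d=0 e=1 g=0 b=0 c=1 clk=1
t5.Δ1 a=1 f=1 d=0 e=1 g=0 b=0 c=1 clk=0
t6.Δ0 a=1 f=1 d=0 e=1 g=0 b=0 c=1 clk=0
t6.Δ1 a=1 f=1 d=0 e=1 g=0 b=0 c=1 clk=1
t6.Δ2 a=1 f=1 d=0 e=1 g=0 b=1 c=1 clk=1
t6.Δ3 a=1 f=1 d=1 e=1 g=1 b=1 c=1 clk=1
t7.Δ0 a=1 f=1 d=1 e=1 g=1 b=1 c=1 clk=1
t7.Δ1 a=1 f=0 d=1 e=1 g=1 b=1 c=1 clk=0
t7.Δ2 a=1 f=0 d=1 e=1 g=0 b=1 c=1 clk=0
t8.Δ0 a=1 f=0 d=1 e=1 g=0 b=1 c=1 clk=0
t8.Δ1 a=1 f=0 d=1 e=1 g=0 b=1 c=1 clk=1
t8.Δ2 a=1 f=0 d=1 e=1 g=0 b=1 c=0 clk=1
t9.Δ0 a=1 f=0 d=1 e=1 g=0 b=1 c=0 clk=1
t9.Δ1 a=1 f=1 d=1 e=1 g=0 b=1 c=0 clk=0
t9.Δ2 a=1 f=1 d=1 e=1 g=1 b=1 c=0 clk=0
t10.Δ0 a=1 f=1 d=1 e=1 g=1 b=1 c=0 clk=0
t10.Δ1 a=1 f=1 d=1 e=1 g=1 b=1 c=0 clk=1
t10.Δ2 a=1 f=1 d=1 e=1 g=1 b=0 c=1 clk=1
t10.Δ3 a=1 f=1 d=0 e=1 g=0 b=0 c=1 clk=1
t11.Δ0 a=1 f=1 d=0 e=1 g=0 b=0 c=1 clk=1
t11.Δ1 a=1 f=1 d=0 e=1 g=0 b=0 c=1 clk=0
t12.Δ0 a=1 f=1 d=0 e=1 g=0 b=0 c=1 clk=0
t12.Δ1 a=1 f=1 d=0 e=1 g=0 b=0 c=1 clk=1
t12.Δ2 a=1 f=1 d=0 e=1 g=0 b=1 c=1 clk=1
t12.Δ3 a=1 f=1 d=1 e=1 g=1 b=1 c=1 clk=1
t13.Δ0 a=1 f=1 d=1 e=1 g=1 b=1 c=1 clk=1
t13.Δ1 a=1 f=0 d=1 e=1 g=1 b=1 c=1 clk=0
t13.Δ2 a=1 f=0 d=1 e=1 g=0 b=1 c=1 clk=0
t14.Δ0 a=1 f=0 d=1 e=1 g=0 b=1 c=1 clk=0
t14.Δ1 a=1 f=0 d=1 e=1 g=0 b=1 c=1 clk=1
t14.Δ2 a=1 f=0 d=1 e=1 g=0 b=1 c=0 clk=1
t15.Δ0 a=1 f=0 d=1 e=1 g=0 b=1 c=0 clk=1
t15.Δ1 a=1 f=1 d=1 e=1 g=0 b=1 c=0 clk=0
t15.Δ2 a=1 f=1 d=1 e=1 g=1 b=1 c=0 clk=0
t16.Δ0 a=1 f=1 d=1 e=1 g=1 b=1 c=0 clk=0
t16.Δ1 a=1 f=1 d=1 e=1 g=1 b=1 c=0 clk=1
t16.Δ2 a=1 f=1 d=1 e=1 g=1 b=0 c=1 clk=1
t16.Δ3 a=1 f=1 d=0 e=1 g=0 b=0 c=1 clk=1
t17.Δ0 a=1 f=1 d=0 e=1 g=0 b=0 c=1 clk=1
t17.Δ1 a=1 f=1 d=0 e=1 g=0 b=0 c=1 clk=0
t18.Δ0 a=1 f=1 d=0 e=1 g=0 b=0 c=1 clk=0
t18.Δ1 a=1 f=1 d=0 e=1 g=0 b=0 c=1 clk=1
t18.Δ2 a=1 f=1 d=0 e=1 g=0 b=1 c=1 clk=1
t18.Δ3 a=1 f=1 d=1 e=1 g=1 b=1 c=1 clk=1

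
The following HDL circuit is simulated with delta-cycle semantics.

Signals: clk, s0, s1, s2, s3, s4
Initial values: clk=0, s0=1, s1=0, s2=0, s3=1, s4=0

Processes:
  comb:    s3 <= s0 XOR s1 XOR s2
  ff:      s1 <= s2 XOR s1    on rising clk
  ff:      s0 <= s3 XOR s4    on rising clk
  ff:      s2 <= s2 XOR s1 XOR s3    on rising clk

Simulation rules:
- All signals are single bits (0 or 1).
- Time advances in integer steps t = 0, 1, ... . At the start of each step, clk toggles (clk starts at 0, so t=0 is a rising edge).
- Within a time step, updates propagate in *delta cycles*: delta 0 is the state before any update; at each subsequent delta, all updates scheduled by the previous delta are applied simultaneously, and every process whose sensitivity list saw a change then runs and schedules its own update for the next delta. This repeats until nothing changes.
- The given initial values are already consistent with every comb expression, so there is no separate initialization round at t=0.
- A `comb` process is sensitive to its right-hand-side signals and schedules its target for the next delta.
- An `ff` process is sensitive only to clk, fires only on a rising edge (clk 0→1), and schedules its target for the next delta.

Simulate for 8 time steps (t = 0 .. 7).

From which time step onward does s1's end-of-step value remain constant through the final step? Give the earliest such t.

t=0 Δ0: s3=1 s4=0 clk=0 s2=0 s1=0 s0=1
  Δ1: clk:0→1
  Δ2: s2:0→1
  Δ3: s3:1→0
  (3Δ to stable)
t=1 Δ0: s3=0 s4=0 clk=1 s2=1 s1=0 s0=1
  Δ1: clk:1→0
  (1Δ to stable)
t=2 Δ0: s3=0 s4=0 clk=0 s2=1 s1=0 s0=1
  Δ1: clk:0→1
  Δ2: s1:0→1, s0:1→0
  (2Δ to stable)
t=3 Δ0: s3=0 s4=0 clk=1 s2=1 s1=1 s0=0
  Δ1: clk:1→0
  (1Δ to stable)
t=4 Δ0: s3=0 s4=0 clk=0 s2=1 s1=1 s0=0
  Δ1: clk:0→1
  Δ2: s2:1→0, s1:1→0
  (2Δ to stable)
t=5 Δ0: s3=0 s4=0 clk=1 s2=0 s1=0 s0=0
  Δ1: clk:1→0
  (1Δ to stable)
t=6 Δ0: s3=0 s4=0 clk=0 s2=0 s1=0 s0=0
  Δ1: clk:0→1
  (1Δ to stable)
t=7 Δ0: s3=0 s4=0 clk=1 s2=0 s1=0 s0=0
  Δ1: clk:1→0
  (1Δ to stable)

4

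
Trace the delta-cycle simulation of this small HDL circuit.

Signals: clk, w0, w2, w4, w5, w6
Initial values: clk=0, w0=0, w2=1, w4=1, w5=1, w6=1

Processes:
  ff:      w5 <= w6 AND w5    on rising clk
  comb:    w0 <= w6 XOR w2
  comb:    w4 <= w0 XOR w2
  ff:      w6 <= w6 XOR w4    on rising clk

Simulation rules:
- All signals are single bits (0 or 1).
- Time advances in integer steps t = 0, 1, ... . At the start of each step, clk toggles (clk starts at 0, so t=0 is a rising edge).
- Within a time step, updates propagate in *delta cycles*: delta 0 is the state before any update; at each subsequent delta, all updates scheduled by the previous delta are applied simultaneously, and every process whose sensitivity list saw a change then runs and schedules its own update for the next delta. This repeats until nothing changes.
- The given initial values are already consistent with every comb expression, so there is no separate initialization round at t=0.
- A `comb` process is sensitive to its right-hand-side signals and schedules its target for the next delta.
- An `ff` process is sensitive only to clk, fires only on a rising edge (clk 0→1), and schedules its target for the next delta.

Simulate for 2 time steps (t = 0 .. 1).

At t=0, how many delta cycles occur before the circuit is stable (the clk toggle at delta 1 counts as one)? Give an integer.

4

t0.Δ0 w2=1 w4=1 w6=1 clk=0 w5=1 w0=0
t0.Δ1 w2=1 w4=1 w6=1 clk=1 w5=1 w0=0
t0.Δ2 w2=1 w4=1 w6=0 clk=1 w5=1 w0=0
t0.Δ3 w2=1 w4=1 w6=0 clk=1 w5=1 w0=1
t0.Δ4 w2=1 w4=0 w6=0 clk=1 w5=1 w0=1
t1.Δ0 w2=1 w4=0 w6=0 clk=1 w5=1 w0=1
t1.Δ1 w2=1 w4=0 w6=0 clk=0 w5=1 w0=1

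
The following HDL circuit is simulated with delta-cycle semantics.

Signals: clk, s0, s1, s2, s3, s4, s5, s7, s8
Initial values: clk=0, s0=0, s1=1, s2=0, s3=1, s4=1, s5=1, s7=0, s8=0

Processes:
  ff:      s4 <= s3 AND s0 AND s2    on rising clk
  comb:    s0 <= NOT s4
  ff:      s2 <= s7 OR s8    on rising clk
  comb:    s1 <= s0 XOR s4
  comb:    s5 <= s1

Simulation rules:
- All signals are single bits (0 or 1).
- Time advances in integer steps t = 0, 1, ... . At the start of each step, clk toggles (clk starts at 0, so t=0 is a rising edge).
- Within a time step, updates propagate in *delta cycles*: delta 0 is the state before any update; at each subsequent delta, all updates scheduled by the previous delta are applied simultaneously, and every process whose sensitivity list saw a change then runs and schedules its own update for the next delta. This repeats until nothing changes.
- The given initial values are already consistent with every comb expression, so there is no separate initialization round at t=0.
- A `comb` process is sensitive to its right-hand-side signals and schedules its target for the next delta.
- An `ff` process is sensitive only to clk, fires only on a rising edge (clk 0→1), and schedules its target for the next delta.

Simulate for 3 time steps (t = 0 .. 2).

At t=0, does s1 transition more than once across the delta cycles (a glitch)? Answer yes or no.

yes

t=0 Δ0: s7=0 clk=0 s3=1 s0=0 s1=1 s4=1 s2=0 s8=0 s5=1
  Δ1: clk:0→1
  Δ2: s4:1→0
  Δ3: s0:0→1, s1:1→0
  Δ4: s1:0→1, s5:1→0
  Δ5: s5:0→1
  (5Δ to stable)
t=1 Δ0: s7=0 clk=1 s3=1 s0=1 s1=1 s4=0 s2=0 s8=0 s5=1
  Δ1: clk:1→0
  (1Δ to stable)
t=2 Δ0: s7=0 clk=0 s3=1 s0=1 s1=1 s4=0 s2=0 s8=0 s5=1
  Δ1: clk:0→1
  (1Δ to stable)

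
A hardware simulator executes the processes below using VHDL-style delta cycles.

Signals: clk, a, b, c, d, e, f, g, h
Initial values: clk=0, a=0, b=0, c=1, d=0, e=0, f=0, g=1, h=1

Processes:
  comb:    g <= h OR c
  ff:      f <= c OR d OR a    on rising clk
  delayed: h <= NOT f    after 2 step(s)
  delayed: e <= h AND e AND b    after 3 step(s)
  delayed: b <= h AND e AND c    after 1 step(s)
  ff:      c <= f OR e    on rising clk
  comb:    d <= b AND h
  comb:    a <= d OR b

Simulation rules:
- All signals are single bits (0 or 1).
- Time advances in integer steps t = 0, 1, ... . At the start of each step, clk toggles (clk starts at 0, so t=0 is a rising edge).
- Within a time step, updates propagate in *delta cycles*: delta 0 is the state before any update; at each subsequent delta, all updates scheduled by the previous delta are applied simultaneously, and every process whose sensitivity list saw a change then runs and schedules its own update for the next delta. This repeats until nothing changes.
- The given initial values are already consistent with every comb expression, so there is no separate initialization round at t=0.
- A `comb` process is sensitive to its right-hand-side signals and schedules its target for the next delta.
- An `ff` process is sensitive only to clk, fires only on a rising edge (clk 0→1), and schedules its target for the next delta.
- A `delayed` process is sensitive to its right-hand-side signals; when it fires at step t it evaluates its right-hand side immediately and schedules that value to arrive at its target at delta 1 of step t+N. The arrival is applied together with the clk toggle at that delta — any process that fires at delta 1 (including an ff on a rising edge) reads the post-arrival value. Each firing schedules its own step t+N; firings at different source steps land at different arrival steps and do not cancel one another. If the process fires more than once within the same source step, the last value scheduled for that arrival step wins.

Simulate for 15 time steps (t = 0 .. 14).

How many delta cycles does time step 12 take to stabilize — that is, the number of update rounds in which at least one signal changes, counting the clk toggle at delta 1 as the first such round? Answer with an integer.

2

[bits: f,g,clk,c,e,d,b,a,h]
t=0: Δ0=010100001 Δ1=011100001 Δ2=111000001 | 2Δ
t=1: Δ0=111000001 Δ1=110000001 | 1Δ
t=2: Δ0=110000001 Δ1=111000000 Δ2=001100000 Δ3=011100000 | 3Δ
t=3: Δ0=011100000 Δ1=010100000 | 1Δ
t=4: Δ0=010100000 Δ1=011100001 Δ2=111000001 | 2Δ
t=5: Δ0=111000001 Δ1=110000001 | 1Δ
t=6: Δ0=110000001 Δ1=111000000 Δ2=001100000 Δ3=011100000 | 3Δ
t=7: Δ0=011100000 Δ1=010100000 | 1Δ
t=8: Δ0=010100000 Δ1=011100001 Δ2=111000001 | 2Δ
t=9: Δ0=111000001 Δ1=110000001 | 1Δ
t=10: Δ0=110000001 Δ1=111000000 Δ2=001100000 Δ3=011100000 | 3Δ
t=11: Δ0=011100000 Δ1=010100000 | 1Δ
t=12: Δ0=010100000 Δ1=011100001 Δ2=111000001 | 2Δ
t=13: Δ0=111000001 Δ1=110000001 | 1Δ
t=14: Δ0=110000001 Δ1=111000000 Δ2=001100000 Δ3=011100000 | 3Δ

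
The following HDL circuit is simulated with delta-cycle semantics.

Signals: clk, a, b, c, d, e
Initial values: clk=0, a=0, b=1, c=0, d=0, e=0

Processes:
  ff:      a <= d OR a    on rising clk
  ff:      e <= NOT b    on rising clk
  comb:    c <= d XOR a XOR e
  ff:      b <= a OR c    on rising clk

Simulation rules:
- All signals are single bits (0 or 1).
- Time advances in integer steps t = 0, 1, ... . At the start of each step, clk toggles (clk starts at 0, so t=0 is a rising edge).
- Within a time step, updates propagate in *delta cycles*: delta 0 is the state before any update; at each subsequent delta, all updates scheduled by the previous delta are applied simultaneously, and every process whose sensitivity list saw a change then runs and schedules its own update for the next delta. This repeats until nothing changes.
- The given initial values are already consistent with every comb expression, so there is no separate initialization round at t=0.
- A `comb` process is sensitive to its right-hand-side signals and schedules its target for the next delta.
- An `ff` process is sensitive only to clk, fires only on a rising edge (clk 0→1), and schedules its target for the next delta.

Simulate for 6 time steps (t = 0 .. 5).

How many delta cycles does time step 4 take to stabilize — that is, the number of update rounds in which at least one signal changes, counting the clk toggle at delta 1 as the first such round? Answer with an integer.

2

[bits: b,clk,d,c,a,e]
t=0: Δ0=100000 Δ1=110000 Δ2=010000 | 2Δ
t=1: Δ0=010000 Δ1=000000 | 1Δ
t=2: Δ0=000000 Δ1=010000 Δ2=010001 Δ3=010101 | 3Δ
t=3: Δ0=010101 Δ1=000101 | 1Δ
t=4: Δ0=000101 Δ1=010101 Δ2=110101 | 2Δ
t=5: Δ0=110101 Δ1=100101 | 1Δ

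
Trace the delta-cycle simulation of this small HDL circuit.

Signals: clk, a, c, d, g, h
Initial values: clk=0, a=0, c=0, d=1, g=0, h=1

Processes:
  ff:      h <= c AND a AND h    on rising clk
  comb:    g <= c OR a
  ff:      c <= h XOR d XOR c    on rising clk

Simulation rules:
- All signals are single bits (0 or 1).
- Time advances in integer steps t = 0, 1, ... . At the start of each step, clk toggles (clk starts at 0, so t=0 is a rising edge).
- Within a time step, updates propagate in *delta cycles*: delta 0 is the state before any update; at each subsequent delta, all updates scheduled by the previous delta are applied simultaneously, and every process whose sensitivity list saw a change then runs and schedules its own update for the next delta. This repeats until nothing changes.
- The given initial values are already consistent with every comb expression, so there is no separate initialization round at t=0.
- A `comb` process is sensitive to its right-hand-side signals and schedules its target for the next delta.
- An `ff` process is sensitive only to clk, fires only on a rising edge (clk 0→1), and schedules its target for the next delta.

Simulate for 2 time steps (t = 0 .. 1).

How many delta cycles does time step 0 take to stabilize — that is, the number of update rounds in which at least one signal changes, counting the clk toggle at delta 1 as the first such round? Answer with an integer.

2

t0.Δ0 d=1 h=1 g=0 c=0 a=0 clk=0
t0.Δ1 d=1 h=1 g=0 c=0 a=0 clk=1
t0.Δ2 d=1 h=0 g=0 c=0 a=0 clk=1
t1.Δ0 d=1 h=0 g=0 c=0 a=0 clk=1
t1.Δ1 d=1 h=0 g=0 c=0 a=0 clk=0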